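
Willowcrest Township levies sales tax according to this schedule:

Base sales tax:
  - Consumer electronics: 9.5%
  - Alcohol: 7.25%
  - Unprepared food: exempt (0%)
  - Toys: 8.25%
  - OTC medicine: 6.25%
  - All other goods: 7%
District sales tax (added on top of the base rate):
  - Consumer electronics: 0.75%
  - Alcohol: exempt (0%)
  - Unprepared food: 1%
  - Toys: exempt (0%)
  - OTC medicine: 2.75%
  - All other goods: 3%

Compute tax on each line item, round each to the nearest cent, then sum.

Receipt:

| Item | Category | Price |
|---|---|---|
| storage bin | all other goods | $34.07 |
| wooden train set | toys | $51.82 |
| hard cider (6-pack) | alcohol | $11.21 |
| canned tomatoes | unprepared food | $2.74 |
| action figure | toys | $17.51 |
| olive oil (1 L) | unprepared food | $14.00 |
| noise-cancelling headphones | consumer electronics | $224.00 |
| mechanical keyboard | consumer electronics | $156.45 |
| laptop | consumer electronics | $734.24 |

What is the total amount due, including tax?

$1370.41

Storage bin $34.07: all other goods → 7% + 3% district = 10% → $3.41
Wooden train set $51.82: toys → 8.25% + 0% district = 8.25% → $4.28
Hard cider (6-pack) $11.21: alcohol → 7.25% + 0% district = 7.25% → $0.81
Canned tomatoes $2.74: unprepared food → 0% + 1% district = 1% → $0.03
Action figure $17.51: toys → 8.25% + 0% district = 8.25% → $1.44
Olive oil (1 L) $14.00: unprepared food → 0% + 1% district = 1% → $0.14
Noise-cancelling headphones $224.00: consumer electronics → 9.5% + 0.75% district = 10.25% → $22.96
Mechanical keyboard $156.45: consumer electronics → 9.5% + 0.75% district = 10.25% → $16.04
Laptop $734.24: consumer electronics → 9.5% + 0.75% district = 10.25% → $75.26
Subtotal = $1246.04; tax = $124.37; total due = $1370.41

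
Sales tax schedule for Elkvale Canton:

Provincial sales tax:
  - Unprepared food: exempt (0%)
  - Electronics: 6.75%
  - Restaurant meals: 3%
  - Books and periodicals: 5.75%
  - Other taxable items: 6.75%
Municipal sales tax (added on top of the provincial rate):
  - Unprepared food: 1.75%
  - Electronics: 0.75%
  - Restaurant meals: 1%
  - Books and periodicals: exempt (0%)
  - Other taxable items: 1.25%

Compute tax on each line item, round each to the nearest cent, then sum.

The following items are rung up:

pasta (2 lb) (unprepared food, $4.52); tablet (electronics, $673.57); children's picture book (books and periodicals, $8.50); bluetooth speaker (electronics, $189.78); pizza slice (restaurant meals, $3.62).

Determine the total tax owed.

Pasta (2 lb) $4.52: unprepared food → 0% + 1.75% municipal = 1.75% → $0.08
Tablet $673.57: electronics → 6.75% + 0.75% municipal = 7.5% → $50.52
Children's picture book $8.50: books and periodicals → 5.75% + 0% municipal = 5.75% → $0.49
Bluetooth speaker $189.78: electronics → 6.75% + 0.75% municipal = 7.5% → $14.23
Pizza slice $3.62: restaurant meals → 3% + 1% municipal = 4% → $0.14
Total tax = $0.08 + $50.52 + $0.49 + $14.23 + $0.14 = $65.46

$65.46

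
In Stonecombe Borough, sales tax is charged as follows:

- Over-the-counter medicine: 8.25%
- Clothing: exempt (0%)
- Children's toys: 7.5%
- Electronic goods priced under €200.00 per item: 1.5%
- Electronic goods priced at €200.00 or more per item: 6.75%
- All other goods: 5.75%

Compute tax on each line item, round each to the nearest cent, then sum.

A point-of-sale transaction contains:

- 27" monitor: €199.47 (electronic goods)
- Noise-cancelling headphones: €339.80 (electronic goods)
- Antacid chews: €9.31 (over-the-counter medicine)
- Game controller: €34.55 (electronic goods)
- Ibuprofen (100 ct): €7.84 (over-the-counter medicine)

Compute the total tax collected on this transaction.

€27.87

27" monitor €199.47: electronic goods, under €200.00 → 1.5% → €2.99
Noise-cancelling headphones €339.80: electronic goods, €200.00 or more → 6.75% → €22.94
Antacid chews €9.31: over-the-counter medicine → 8.25% → €0.77
Game controller €34.55: electronic goods, under €200.00 → 1.5% → €0.52
Ibuprofen (100 ct) €7.84: over-the-counter medicine → 8.25% → €0.65
Total tax = €2.99 + €22.94 + €0.77 + €0.52 + €0.65 = €27.87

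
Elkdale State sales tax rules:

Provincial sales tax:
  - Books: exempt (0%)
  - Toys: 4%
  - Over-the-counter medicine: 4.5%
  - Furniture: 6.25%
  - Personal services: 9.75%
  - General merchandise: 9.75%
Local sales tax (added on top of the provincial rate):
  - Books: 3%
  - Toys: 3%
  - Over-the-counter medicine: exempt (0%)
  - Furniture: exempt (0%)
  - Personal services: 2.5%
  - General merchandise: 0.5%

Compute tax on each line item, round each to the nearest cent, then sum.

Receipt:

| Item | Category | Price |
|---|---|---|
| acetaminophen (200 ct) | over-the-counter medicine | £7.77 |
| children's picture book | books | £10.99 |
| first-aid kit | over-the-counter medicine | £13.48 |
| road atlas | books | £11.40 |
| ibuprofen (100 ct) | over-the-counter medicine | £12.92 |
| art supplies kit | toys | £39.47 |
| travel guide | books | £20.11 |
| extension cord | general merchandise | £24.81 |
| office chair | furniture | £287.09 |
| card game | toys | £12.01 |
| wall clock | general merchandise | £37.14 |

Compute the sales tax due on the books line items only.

Children's picture book £10.99: books → 0% + 3% local = 3% → £0.33
Road atlas £11.40: books → 0% + 3% local = 3% → £0.34
Travel guide £20.11: books → 0% + 3% local = 3% → £0.60
Tax on books = £0.33 + £0.34 + £0.60 = £1.27

£1.27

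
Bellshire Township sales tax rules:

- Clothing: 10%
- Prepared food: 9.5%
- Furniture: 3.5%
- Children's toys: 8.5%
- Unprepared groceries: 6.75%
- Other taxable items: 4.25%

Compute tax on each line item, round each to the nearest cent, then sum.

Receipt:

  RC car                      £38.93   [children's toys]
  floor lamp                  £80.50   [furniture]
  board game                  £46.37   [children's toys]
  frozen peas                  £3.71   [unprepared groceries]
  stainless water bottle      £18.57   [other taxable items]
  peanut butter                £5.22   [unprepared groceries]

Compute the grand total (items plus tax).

RC car £38.93: children's toys → 8.5% → £3.31
Floor lamp £80.50: furniture → 3.5% → £2.82
Board game £46.37: children's toys → 8.5% → £3.94
Frozen peas £3.71: unprepared groceries → 6.75% → £0.25
Stainless water bottle £18.57: other taxable items → 4.25% → £0.79
Peanut butter £5.22: unprepared groceries → 6.75% → £0.35
Subtotal = £193.30; tax = £11.46; total due = £204.76

£204.76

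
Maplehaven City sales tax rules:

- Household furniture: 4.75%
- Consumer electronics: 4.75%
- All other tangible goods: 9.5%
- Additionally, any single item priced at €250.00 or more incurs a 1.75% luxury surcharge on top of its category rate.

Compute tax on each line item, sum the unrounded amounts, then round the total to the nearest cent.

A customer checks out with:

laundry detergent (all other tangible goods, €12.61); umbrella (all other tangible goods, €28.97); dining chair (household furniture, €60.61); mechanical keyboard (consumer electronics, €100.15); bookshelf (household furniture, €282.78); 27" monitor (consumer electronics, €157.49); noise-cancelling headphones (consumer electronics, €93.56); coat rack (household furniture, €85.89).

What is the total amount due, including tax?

Laundry detergent €12.61: all other tangible goods → 9.5% → €1.19795
Umbrella €28.97: all other tangible goods → 9.5% → €2.75215
Dining chair €60.61: household furniture → 4.75% → €2.878975
Mechanical keyboard €100.15: consumer electronics → 4.75% → €4.757125
Bookshelf €282.78: household furniture → 4.75% + 1.75% surcharge = 6.5% → €18.3807
27" monitor €157.49: consumer electronics → 4.75% → €7.480775
Noise-cancelling headphones €93.56: consumer electronics → 4.75% → €4.4441
Coat rack €85.89: household furniture → 4.75% → €4.079775
Subtotal = €822.06; unrounded tax = €45.97155 → €45.97; total due = €868.03

€868.03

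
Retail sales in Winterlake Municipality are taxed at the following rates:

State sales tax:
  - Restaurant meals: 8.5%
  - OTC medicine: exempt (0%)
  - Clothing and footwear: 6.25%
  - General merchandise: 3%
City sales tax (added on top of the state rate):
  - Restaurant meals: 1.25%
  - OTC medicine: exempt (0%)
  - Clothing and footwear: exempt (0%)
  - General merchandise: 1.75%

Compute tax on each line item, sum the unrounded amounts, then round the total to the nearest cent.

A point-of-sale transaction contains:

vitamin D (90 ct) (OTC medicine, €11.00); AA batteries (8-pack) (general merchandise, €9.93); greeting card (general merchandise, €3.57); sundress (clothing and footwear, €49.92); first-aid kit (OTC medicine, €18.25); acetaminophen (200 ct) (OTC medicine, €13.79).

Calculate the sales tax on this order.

Vitamin D (90 ct) €11.00: OTC medicine → 0% + 0% city = 0% → €0.00
AA batteries (8-pack) €9.93: general merchandise → 3% + 1.75% city = 4.75% → €0.471675
Greeting card €3.57: general merchandise → 3% + 1.75% city = 4.75% → €0.169575
Sundress €49.92: clothing and footwear → 6.25% + 0% city = 6.25% → €3.12
First-aid kit €18.25: OTC medicine → 0% + 0% city = 0% → €0.00
Acetaminophen (200 ct) €13.79: OTC medicine → 0% + 0% city = 0% → €0.00
Unrounded tax sum = €3.76125 → €3.76

€3.76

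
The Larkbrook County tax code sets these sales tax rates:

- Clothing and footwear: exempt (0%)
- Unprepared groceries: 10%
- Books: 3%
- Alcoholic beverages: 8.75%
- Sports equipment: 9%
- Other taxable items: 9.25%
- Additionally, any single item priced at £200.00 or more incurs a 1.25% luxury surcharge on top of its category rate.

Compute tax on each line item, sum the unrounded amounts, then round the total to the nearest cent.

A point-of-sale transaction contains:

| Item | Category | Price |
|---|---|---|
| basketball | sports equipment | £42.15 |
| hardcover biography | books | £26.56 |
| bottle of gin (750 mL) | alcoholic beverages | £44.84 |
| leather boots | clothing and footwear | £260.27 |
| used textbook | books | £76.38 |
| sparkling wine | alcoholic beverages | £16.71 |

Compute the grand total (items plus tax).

£482.43

Basketball £42.15: sports equipment → 9% → £3.7935
Hardcover biography £26.56: books → 3% → £0.7968
Bottle of gin (750 mL) £44.84: alcoholic beverages → 8.75% → £3.9235
Leather boots £260.27: clothing and footwear → 0% + 1.25% surcharge = 1.25% → £3.253375
Used textbook £76.38: books → 3% → £2.2914
Sparkling wine £16.71: alcoholic beverages → 8.75% → £1.462125
Subtotal = £466.91; unrounded tax = £15.5207 → £15.52; total due = £482.43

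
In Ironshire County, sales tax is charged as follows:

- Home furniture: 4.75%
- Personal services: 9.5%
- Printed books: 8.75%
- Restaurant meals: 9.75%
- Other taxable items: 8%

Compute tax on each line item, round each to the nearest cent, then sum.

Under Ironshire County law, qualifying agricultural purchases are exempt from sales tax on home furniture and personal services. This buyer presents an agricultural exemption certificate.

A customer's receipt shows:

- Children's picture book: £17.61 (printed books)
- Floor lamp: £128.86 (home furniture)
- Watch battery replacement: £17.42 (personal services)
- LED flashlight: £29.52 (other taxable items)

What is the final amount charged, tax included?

£197.31

Children's picture book £17.61: printed books → 8.75% → £1.54
Floor lamp £128.86: home furniture, buyer-exempt → 0% → £0.00
Watch battery replacement £17.42: personal services, buyer-exempt → 0% → £0.00
LED flashlight £29.52: other taxable items → 8% → £2.36
Subtotal = £193.41; tax = £3.90; total due = £197.31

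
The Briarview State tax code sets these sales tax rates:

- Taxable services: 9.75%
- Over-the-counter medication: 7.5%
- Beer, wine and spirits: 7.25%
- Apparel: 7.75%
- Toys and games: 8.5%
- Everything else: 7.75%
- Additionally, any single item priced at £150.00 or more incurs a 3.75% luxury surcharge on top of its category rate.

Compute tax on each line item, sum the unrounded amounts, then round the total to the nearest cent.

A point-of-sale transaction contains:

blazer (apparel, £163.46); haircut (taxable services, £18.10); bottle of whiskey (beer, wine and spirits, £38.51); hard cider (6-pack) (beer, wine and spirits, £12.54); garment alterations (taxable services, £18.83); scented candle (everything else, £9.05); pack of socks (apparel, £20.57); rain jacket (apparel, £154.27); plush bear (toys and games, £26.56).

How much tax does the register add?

Blazer £163.46: apparel → 7.75% + 3.75% surcharge = 11.5% → £18.7979
Haircut £18.10: taxable services → 9.75% → £1.76475
Bottle of whiskey £38.51: beer, wine and spirits → 7.25% → £2.791975
Hard cider (6-pack) £12.54: beer, wine and spirits → 7.25% → £0.90915
Garment alterations £18.83: taxable services → 9.75% → £1.835925
Scented candle £9.05: everything else → 7.75% → £0.701375
Pack of socks £20.57: apparel → 7.75% → £1.594175
Rain jacket £154.27: apparel → 7.75% + 3.75% surcharge = 11.5% → £17.74105
Plush bear £26.56: toys and games → 8.5% → £2.2576
Unrounded tax sum = £48.3939 → £48.39

£48.39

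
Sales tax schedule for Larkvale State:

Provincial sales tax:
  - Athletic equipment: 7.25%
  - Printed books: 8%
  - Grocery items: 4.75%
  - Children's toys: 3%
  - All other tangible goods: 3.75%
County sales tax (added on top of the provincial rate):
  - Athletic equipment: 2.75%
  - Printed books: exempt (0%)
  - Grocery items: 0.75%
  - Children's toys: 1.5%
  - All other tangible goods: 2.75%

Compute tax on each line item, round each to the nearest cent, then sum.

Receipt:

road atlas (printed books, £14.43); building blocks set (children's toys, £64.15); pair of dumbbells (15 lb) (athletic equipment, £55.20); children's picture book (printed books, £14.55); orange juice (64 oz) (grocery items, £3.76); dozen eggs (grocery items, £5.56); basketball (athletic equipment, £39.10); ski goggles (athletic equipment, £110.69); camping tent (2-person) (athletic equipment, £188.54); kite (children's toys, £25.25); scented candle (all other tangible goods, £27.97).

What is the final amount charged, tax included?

Road atlas £14.43: printed books → 8% + 0% county = 8% → £1.15
Building blocks set £64.15: children's toys → 3% + 1.5% county = 4.5% → £2.89
Pair of dumbbells (15 lb) £55.20: athletic equipment → 7.25% + 2.75% county = 10% → £5.52
Children's picture book £14.55: printed books → 8% + 0% county = 8% → £1.16
Orange juice (64 oz) £3.76: grocery items → 4.75% + 0.75% county = 5.5% → £0.21
Dozen eggs £5.56: grocery items → 4.75% + 0.75% county = 5.5% → £0.31
Basketball £39.10: athletic equipment → 7.25% + 2.75% county = 10% → £3.91
Ski goggles £110.69: athletic equipment → 7.25% + 2.75% county = 10% → £11.07
Camping tent (2-person) £188.54: athletic equipment → 7.25% + 2.75% county = 10% → £18.85
Kite £25.25: children's toys → 3% + 1.5% county = 4.5% → £1.14
Scented candle £27.97: all other tangible goods → 3.75% + 2.75% county = 6.5% → £1.82
Subtotal = £549.20; tax = £48.03; total due = £597.23

£597.23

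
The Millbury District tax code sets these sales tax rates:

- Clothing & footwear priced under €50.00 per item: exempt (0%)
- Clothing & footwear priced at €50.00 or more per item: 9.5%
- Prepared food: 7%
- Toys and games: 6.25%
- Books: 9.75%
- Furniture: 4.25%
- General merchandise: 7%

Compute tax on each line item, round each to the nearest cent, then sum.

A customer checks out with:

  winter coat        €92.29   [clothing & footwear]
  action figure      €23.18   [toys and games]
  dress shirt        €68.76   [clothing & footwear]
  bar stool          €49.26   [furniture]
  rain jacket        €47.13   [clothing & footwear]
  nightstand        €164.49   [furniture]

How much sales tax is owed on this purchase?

€25.83

Winter coat €92.29: clothing & footwear, €50.00 or more → 9.5% → €8.77
Action figure €23.18: toys and games → 6.25% → €1.45
Dress shirt €68.76: clothing & footwear, €50.00 or more → 9.5% → €6.53
Bar stool €49.26: furniture → 4.25% → €2.09
Rain jacket €47.13: clothing & footwear, under €50.00 → 0% → €0.00
Nightstand €164.49: furniture → 4.25% → €6.99
Total tax = €8.77 + €1.45 + €6.53 + €2.09 + €6.99 = €25.83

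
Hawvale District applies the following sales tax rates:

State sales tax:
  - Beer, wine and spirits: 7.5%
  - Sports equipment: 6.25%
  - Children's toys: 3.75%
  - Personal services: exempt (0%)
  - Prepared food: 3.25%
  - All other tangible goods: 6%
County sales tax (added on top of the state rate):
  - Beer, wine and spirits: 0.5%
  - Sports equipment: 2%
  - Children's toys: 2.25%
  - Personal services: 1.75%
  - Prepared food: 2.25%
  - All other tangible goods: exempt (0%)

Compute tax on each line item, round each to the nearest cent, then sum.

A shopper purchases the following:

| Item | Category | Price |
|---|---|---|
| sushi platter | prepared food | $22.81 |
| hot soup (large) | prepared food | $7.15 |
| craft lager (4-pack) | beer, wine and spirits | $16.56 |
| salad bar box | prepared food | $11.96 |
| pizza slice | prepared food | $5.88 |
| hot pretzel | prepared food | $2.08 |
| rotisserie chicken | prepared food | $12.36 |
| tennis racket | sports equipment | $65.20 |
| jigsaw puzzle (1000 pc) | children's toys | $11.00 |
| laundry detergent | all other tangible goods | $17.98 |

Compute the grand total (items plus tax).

$184.83

Sushi platter $22.81: prepared food → 3.25% + 2.25% county = 5.5% → $1.25
Hot soup (large) $7.15: prepared food → 3.25% + 2.25% county = 5.5% → $0.39
Craft lager (4-pack) $16.56: beer, wine and spirits → 7.5% + 0.5% county = 8% → $1.32
Salad bar box $11.96: prepared food → 3.25% + 2.25% county = 5.5% → $0.66
Pizza slice $5.88: prepared food → 3.25% + 2.25% county = 5.5% → $0.32
Hot pretzel $2.08: prepared food → 3.25% + 2.25% county = 5.5% → $0.11
Rotisserie chicken $12.36: prepared food → 3.25% + 2.25% county = 5.5% → $0.68
Tennis racket $65.20: sports equipment → 6.25% + 2% county = 8.25% → $5.38
Jigsaw puzzle (1000 pc) $11.00: children's toys → 3.75% + 2.25% county = 6% → $0.66
Laundry detergent $17.98: all other tangible goods → 6% + 0% county = 6% → $1.08
Subtotal = $172.98; tax = $11.85; total due = $184.83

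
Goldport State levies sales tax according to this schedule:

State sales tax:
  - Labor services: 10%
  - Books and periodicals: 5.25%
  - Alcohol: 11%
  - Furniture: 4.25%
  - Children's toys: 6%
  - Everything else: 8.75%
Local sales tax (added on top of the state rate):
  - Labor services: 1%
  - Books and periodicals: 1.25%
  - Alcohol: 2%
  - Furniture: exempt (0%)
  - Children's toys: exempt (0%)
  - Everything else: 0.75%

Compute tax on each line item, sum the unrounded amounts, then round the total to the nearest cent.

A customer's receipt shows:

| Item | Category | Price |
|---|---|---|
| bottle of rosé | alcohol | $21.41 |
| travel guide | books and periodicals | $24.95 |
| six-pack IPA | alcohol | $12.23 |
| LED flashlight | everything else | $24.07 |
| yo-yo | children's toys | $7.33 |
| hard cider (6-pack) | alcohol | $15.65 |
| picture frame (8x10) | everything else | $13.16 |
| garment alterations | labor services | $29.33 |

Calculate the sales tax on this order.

Bottle of rosé $21.41: alcohol → 11% + 2% local = 13% → $2.7833
Travel guide $24.95: books and periodicals → 5.25% + 1.25% local = 6.5% → $1.62175
Six-pack IPA $12.23: alcohol → 11% + 2% local = 13% → $1.5899
LED flashlight $24.07: everything else → 8.75% + 0.75% local = 9.5% → $2.28665
Yo-yo $7.33: children's toys → 6% + 0% local = 6% → $0.4398
Hard cider (6-pack) $15.65: alcohol → 11% + 2% local = 13% → $2.0345
Picture frame (8x10) $13.16: everything else → 8.75% + 0.75% local = 9.5% → $1.2502
Garment alterations $29.33: labor services → 10% + 1% local = 11% → $3.2263
Unrounded tax sum = $15.2324 → $15.23

$15.23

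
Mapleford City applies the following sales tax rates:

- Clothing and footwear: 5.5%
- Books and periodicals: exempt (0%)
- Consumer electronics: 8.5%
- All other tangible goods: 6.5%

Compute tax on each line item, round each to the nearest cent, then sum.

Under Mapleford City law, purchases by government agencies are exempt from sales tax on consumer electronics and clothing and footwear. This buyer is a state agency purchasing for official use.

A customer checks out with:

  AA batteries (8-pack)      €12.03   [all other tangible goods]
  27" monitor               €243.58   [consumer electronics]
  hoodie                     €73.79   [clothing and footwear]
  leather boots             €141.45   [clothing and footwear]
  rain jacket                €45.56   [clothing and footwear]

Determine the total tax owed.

AA batteries (8-pack) €12.03: all other tangible goods → 6.5% → €0.78
27" monitor €243.58: consumer electronics, buyer-exempt → 0% → €0.00
Hoodie €73.79: clothing and footwear, buyer-exempt → 0% → €0.00
Leather boots €141.45: clothing and footwear, buyer-exempt → 0% → €0.00
Rain jacket €45.56: clothing and footwear, buyer-exempt → 0% → €0.00
Total tax = €0.78

€0.78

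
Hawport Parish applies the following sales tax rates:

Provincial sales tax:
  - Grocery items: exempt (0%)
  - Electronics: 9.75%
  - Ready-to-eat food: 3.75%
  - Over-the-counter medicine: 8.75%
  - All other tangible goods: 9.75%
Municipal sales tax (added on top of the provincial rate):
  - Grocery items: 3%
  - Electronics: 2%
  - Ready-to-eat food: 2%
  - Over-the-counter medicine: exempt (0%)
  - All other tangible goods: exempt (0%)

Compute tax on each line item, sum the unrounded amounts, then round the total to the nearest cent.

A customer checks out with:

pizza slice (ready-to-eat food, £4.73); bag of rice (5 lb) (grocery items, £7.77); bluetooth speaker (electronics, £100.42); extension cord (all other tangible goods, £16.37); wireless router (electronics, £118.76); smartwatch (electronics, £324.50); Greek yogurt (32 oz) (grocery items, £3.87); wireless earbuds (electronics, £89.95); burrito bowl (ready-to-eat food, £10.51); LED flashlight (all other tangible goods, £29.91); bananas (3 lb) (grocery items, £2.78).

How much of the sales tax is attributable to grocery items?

£0.43

Bag of rice (5 lb) £7.77: grocery items → 0% + 3% municipal = 3% → £0.2331
Greek yogurt (32 oz) £3.87: grocery items → 0% + 3% municipal = 3% → £0.1161
Bananas (3 lb) £2.78: grocery items → 0% + 3% municipal = 3% → £0.0834
Tax on grocery items: unrounded sum = £0.4326 → £0.43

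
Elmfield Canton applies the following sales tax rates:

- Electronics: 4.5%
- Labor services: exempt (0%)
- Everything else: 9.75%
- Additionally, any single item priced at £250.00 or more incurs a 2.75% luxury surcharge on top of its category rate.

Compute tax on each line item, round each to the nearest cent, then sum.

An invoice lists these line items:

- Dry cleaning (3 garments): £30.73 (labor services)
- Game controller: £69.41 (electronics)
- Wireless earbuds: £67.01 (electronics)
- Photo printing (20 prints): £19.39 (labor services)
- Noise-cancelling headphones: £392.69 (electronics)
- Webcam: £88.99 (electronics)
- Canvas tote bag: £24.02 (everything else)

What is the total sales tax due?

£40.95

Dry cleaning (3 garments) £30.73: labor services → 0% → £0.00
Game controller £69.41: electronics → 4.5% → £3.12
Wireless earbuds £67.01: electronics → 4.5% → £3.02
Photo printing (20 prints) £19.39: labor services → 0% → £0.00
Noise-cancelling headphones £392.69: electronics → 4.5% + 2.75% surcharge = 7.25% → £28.47
Webcam £88.99: electronics → 4.5% → £4.00
Canvas tote bag £24.02: everything else → 9.75% → £2.34
Total tax = £3.12 + £3.02 + £28.47 + £4.00 + £2.34 = £40.95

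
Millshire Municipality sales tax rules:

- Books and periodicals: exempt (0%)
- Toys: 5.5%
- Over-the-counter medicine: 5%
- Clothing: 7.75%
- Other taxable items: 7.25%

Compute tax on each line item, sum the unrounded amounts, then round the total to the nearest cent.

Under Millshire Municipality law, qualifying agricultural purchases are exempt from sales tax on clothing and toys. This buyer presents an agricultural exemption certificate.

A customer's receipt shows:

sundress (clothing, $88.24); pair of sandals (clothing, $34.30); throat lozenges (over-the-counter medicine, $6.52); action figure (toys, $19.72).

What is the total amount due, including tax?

$149.11

Sundress $88.24: clothing, buyer-exempt → 0% → $0.00
Pair of sandals $34.30: clothing, buyer-exempt → 0% → $0.00
Throat lozenges $6.52: over-the-counter medicine → 5% → $0.326
Action figure $19.72: toys, buyer-exempt → 0% → $0.00
Subtotal = $148.78; unrounded tax = $0.326 → $0.33; total due = $149.11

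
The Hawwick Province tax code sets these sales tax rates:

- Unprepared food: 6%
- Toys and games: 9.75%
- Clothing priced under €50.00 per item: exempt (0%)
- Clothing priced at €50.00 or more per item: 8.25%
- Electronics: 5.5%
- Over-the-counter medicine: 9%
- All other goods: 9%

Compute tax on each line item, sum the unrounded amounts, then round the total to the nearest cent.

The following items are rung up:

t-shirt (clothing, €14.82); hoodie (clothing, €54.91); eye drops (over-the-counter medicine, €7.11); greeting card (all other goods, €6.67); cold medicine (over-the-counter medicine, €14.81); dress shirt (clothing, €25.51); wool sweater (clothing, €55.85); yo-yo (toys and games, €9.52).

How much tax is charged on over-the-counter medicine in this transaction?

Eye drops €7.11: over-the-counter medicine → 9% → €0.6399
Cold medicine €14.81: over-the-counter medicine → 9% → €1.3329
Tax on over-the-counter medicine: unrounded sum = €1.9728 → €1.97

€1.97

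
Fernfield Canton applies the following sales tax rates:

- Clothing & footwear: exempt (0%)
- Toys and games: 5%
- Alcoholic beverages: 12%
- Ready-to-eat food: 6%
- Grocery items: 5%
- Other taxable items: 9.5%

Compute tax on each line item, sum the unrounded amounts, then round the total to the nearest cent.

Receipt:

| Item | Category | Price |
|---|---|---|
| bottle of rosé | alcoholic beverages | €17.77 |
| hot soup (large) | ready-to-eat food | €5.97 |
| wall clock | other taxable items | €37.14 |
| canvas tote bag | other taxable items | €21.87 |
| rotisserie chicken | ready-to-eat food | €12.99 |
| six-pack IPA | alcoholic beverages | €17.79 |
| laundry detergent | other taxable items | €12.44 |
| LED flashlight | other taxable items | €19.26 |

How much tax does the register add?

€14.02

Bottle of rosé €17.77: alcoholic beverages → 12% → €2.1324
Hot soup (large) €5.97: ready-to-eat food → 6% → €0.3582
Wall clock €37.14: other taxable items → 9.5% → €3.5283
Canvas tote bag €21.87: other taxable items → 9.5% → €2.07765
Rotisserie chicken €12.99: ready-to-eat food → 6% → €0.7794
Six-pack IPA €17.79: alcoholic beverages → 12% → €2.1348
Laundry detergent €12.44: other taxable items → 9.5% → €1.1818
LED flashlight €19.26: other taxable items → 9.5% → €1.8297
Unrounded tax sum = €14.02225 → €14.02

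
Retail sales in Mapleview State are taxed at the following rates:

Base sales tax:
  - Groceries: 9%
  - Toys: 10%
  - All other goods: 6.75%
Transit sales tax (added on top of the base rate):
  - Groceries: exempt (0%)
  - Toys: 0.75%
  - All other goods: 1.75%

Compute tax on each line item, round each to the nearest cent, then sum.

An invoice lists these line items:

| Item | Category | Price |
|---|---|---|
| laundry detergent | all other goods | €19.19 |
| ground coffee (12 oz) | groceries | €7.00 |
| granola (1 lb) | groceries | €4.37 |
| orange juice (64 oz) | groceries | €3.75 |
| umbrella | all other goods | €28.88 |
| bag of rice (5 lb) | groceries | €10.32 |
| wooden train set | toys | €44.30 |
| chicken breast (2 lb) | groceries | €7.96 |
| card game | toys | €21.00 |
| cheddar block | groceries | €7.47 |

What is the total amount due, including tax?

€169.02

Laundry detergent €19.19: all other goods → 6.75% + 1.75% transit = 8.5% → €1.63
Ground coffee (12 oz) €7.00: groceries → 9% + 0% transit = 9% → €0.63
Granola (1 lb) €4.37: groceries → 9% + 0% transit = 9% → €0.39
Orange juice (64 oz) €3.75: groceries → 9% + 0% transit = 9% → €0.34
Umbrella €28.88: all other goods → 6.75% + 1.75% transit = 8.5% → €2.45
Bag of rice (5 lb) €10.32: groceries → 9% + 0% transit = 9% → €0.93
Wooden train set €44.30: toys → 10% + 0.75% transit = 10.75% → €4.76
Chicken breast (2 lb) €7.96: groceries → 9% + 0% transit = 9% → €0.72
Card game €21.00: toys → 10% + 0.75% transit = 10.75% → €2.26
Cheddar block €7.47: groceries → 9% + 0% transit = 9% → €0.67
Subtotal = €154.24; tax = €14.78; total due = €169.02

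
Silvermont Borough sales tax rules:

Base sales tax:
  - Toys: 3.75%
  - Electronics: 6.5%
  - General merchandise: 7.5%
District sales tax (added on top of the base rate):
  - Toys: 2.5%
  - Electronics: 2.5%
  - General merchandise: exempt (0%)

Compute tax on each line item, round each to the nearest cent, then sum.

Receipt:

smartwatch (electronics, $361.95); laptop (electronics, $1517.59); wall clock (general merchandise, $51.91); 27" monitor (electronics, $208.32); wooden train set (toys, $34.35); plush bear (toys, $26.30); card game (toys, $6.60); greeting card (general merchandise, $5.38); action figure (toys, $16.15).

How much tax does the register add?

$197.41

Smartwatch $361.95: electronics → 6.5% + 2.5% district = 9% → $32.58
Laptop $1517.59: electronics → 6.5% + 2.5% district = 9% → $136.58
Wall clock $51.91: general merchandise → 7.5% + 0% district = 7.5% → $3.89
27" monitor $208.32: electronics → 6.5% + 2.5% district = 9% → $18.75
Wooden train set $34.35: toys → 3.75% + 2.5% district = 6.25% → $2.15
Plush bear $26.30: toys → 3.75% + 2.5% district = 6.25% → $1.64
Card game $6.60: toys → 3.75% + 2.5% district = 6.25% → $0.41
Greeting card $5.38: general merchandise → 7.5% + 0% district = 7.5% → $0.40
Action figure $16.15: toys → 3.75% + 2.5% district = 6.25% → $1.01
Total tax = $32.58 + $136.58 + $3.89 + $18.75 + $2.15 + $1.64 + $0.41 + $0.40 + $1.01 = $197.41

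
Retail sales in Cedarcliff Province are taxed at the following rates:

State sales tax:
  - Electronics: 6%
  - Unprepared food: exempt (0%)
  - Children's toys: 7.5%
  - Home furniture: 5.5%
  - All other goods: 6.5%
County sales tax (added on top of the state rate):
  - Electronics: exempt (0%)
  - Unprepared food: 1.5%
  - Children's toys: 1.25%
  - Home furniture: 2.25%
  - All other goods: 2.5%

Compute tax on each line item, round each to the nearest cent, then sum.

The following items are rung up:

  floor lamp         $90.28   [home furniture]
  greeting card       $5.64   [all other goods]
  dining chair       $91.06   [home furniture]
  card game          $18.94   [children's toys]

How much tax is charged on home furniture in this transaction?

Floor lamp $90.28: home furniture → 5.5% + 2.25% county = 7.75% → $7.00
Dining chair $91.06: home furniture → 5.5% + 2.25% county = 7.75% → $7.06
Tax on home furniture = $7.00 + $7.06 = $14.06

$14.06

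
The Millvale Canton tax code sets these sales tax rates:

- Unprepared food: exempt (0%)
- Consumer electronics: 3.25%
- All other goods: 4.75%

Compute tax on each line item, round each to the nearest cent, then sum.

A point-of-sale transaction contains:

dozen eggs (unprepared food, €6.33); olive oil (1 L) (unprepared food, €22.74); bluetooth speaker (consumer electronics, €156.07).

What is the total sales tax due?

Dozen eggs €6.33: unprepared food → 0% → €0.00
Olive oil (1 L) €22.74: unprepared food → 0% → €0.00
Bluetooth speaker €156.07: consumer electronics → 3.25% → €5.07
Total tax = €5.07

€5.07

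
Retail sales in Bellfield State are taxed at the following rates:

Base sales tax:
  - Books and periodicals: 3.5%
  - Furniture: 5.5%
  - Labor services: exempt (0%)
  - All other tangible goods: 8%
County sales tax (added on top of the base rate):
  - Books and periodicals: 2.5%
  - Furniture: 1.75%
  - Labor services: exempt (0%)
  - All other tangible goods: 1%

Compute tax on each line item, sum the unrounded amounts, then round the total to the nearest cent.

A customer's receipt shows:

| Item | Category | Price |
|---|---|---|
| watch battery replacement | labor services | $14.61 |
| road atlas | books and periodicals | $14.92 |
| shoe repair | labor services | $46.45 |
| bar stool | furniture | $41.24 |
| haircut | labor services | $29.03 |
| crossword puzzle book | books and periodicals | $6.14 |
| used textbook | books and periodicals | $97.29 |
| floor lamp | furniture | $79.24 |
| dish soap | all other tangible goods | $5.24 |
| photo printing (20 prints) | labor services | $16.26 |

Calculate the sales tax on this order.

$16.31

Watch battery replacement $14.61: labor services → 0% + 0% county = 0% → $0.00
Road atlas $14.92: books and periodicals → 3.5% + 2.5% county = 6% → $0.8952
Shoe repair $46.45: labor services → 0% + 0% county = 0% → $0.00
Bar stool $41.24: furniture → 5.5% + 1.75% county = 7.25% → $2.9899
Haircut $29.03: labor services → 0% + 0% county = 0% → $0.00
Crossword puzzle book $6.14: books and periodicals → 3.5% + 2.5% county = 6% → $0.3684
Used textbook $97.29: books and periodicals → 3.5% + 2.5% county = 6% → $5.8374
Floor lamp $79.24: furniture → 5.5% + 1.75% county = 7.25% → $5.7449
Dish soap $5.24: all other tangible goods → 8% + 1% county = 9% → $0.4716
Photo printing (20 prints) $16.26: labor services → 0% + 0% county = 0% → $0.00
Unrounded tax sum = $16.3074 → $16.31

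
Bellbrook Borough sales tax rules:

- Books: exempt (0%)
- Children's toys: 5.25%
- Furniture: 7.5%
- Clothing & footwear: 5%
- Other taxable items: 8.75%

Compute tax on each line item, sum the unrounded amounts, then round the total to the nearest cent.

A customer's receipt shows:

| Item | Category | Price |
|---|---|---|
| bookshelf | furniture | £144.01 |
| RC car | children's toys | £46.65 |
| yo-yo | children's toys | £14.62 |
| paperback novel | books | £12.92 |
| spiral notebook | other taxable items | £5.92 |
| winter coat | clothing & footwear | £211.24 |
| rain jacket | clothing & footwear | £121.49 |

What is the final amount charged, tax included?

£588.02

Bookshelf £144.01: furniture → 7.5% → £10.80075
RC car £46.65: children's toys → 5.25% → £2.449125
Yo-yo £14.62: children's toys → 5.25% → £0.76755
Paperback novel £12.92: books → 0% → £0.00
Spiral notebook £5.92: other taxable items → 8.75% → £0.518
Winter coat £211.24: clothing & footwear → 5% → £10.562
Rain jacket £121.49: clothing & footwear → 5% → £6.0745
Subtotal = £556.85; unrounded tax = £31.171925 → £31.17; total due = £588.02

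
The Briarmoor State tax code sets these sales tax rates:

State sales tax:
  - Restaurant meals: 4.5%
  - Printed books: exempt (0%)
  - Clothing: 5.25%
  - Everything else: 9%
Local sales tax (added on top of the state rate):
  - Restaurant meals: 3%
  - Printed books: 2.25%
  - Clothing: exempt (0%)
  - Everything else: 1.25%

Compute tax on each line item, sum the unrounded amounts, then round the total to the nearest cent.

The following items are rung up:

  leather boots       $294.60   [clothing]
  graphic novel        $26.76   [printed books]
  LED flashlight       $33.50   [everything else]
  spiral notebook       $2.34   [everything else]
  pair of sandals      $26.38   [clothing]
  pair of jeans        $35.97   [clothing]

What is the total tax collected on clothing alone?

Leather boots $294.60: clothing → 5.25% + 0% local = 5.25% → $15.4665
Pair of sandals $26.38: clothing → 5.25% + 0% local = 5.25% → $1.38495
Pair of jeans $35.97: clothing → 5.25% + 0% local = 5.25% → $1.888425
Tax on clothing: unrounded sum = $18.739875 → $18.74

$18.74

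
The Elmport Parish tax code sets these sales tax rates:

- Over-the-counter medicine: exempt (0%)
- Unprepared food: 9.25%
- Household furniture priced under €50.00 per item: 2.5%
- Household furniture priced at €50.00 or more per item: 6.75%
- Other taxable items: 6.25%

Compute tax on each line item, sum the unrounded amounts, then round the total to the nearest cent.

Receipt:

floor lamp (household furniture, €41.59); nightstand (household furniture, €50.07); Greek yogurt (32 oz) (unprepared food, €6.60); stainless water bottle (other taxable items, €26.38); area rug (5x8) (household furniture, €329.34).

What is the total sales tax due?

Floor lamp €41.59: household furniture, under €50.00 → 2.5% → €1.03975
Nightstand €50.07: household furniture, €50.00 or more → 6.75% → €3.379725
Greek yogurt (32 oz) €6.60: unprepared food → 9.25% → €0.6105
Stainless water bottle €26.38: other taxable items → 6.25% → €1.64875
Area rug (5x8) €329.34: household furniture, €50.00 or more → 6.75% → €22.23045
Unrounded tax sum = €28.909175 → €28.91

€28.91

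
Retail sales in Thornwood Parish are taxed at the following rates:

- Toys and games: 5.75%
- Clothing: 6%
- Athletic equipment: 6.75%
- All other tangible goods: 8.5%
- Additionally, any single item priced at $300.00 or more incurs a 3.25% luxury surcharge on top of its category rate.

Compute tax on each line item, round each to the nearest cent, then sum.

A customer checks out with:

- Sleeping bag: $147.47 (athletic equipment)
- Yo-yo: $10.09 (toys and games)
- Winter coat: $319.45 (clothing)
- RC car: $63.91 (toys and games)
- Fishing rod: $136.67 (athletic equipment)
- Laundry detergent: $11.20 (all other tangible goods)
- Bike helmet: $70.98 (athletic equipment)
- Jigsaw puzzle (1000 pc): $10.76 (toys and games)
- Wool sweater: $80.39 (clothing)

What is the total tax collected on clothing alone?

Winter coat $319.45: clothing → 6% + 3.25% surcharge = 9.25% → $29.55
Wool sweater $80.39: clothing → 6% → $4.82
Tax on clothing = $29.55 + $4.82 = $34.37

$34.37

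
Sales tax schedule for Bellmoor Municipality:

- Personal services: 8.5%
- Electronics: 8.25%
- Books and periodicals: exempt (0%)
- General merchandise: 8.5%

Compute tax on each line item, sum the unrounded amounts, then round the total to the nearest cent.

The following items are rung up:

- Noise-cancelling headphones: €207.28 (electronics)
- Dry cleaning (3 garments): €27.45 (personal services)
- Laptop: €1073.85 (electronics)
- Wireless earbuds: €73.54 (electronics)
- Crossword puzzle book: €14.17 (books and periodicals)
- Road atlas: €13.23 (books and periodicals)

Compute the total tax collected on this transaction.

Noise-cancelling headphones €207.28: electronics → 8.25% → €17.1006
Dry cleaning (3 garments) €27.45: personal services → 8.5% → €2.33325
Laptop €1073.85: electronics → 8.25% → €88.592625
Wireless earbuds €73.54: electronics → 8.25% → €6.06705
Crossword puzzle book €14.17: books and periodicals → 0% → €0.00
Road atlas €13.23: books and periodicals → 0% → €0.00
Unrounded tax sum = €114.093525 → €114.09

€114.09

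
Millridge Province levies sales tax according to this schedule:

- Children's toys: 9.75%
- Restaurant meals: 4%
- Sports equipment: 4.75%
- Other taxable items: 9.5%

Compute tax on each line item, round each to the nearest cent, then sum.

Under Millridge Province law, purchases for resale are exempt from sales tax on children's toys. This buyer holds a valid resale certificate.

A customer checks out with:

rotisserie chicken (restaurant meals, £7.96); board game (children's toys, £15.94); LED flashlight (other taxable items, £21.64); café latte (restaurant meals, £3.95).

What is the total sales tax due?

Rotisserie chicken £7.96: restaurant meals → 4% → £0.32
Board game £15.94: children's toys, buyer-exempt → 0% → £0.00
LED flashlight £21.64: other taxable items → 9.5% → £2.06
Café latte £3.95: restaurant meals → 4% → £0.16
Total tax = £0.32 + £2.06 + £0.16 = £2.54

£2.54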